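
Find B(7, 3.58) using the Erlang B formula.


B(N,A) = (A^N/N!) / sum(A^k/k!, k=0..N) with N=7, A=3.58 = 0.043

0.043


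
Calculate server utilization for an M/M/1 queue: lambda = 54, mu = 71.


rho = lambda/mu = 54/71 = 0.7606

0.7606


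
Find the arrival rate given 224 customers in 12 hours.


lambda = total arrivals / time = 224 / 12 = 18.67 per hour

18.67 per hour


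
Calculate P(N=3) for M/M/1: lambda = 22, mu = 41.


rho = 22/41; P(n) = (1-rho)*rho^n = (1-22/41)*(22/41)^3 = 0.0716

0.0716


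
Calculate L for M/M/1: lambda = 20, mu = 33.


rho = 20/33; L = rho/(1-rho) = 1.54

1.54


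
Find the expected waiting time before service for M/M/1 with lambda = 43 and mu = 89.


rho = 43/89; Wq = rho/(mu - lambda) = 0.0105 hours

0.0105 hours


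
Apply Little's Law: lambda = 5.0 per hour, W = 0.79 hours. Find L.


L = lambda * W = 5.0 * 0.79 = 3.95

3.95


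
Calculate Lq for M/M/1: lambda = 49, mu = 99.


rho = 49/99; Lq = rho^2/(1-rho) = 0.49

0.49


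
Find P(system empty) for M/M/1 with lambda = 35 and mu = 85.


P0 = 1 - rho = 1 - 35/85 = 0.5882

0.5882


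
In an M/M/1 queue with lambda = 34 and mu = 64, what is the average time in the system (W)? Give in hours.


W = 1/(mu - lambda) = 1/(64 - 34) = 0.0333 hours

0.0333 hours


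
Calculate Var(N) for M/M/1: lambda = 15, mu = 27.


rho = 15/27; Var(N) = rho/(1-rho)^2 = 2.81

2.81


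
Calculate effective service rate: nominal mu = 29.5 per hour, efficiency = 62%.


Effective rate = mu * efficiency = 29.5 * 0.62 = 18.29 per hour

18.29 per hour


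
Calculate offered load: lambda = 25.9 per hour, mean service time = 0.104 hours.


Offered load a = lambda * E[S] = 25.9 * 0.104 = 2.69 Erlangs

2.69 Erlangs


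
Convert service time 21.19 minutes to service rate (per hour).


mu = 60 / avg_service_time = 60 / 21.19 = 2.83 per hour

2.83 per hour


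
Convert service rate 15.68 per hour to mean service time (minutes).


Mean service time = 60/mu = 60/15.68 = 3.83 minutes

3.83 minutes


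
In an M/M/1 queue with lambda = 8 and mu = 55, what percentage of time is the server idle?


Idle fraction = (1 - rho) * 100 = (1 - 8/55) * 100 = 85.5%

85.5%


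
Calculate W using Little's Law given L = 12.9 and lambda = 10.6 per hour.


W = L / lambda = 12.9 / 10.6 = 1.217 hours

1.217 hours


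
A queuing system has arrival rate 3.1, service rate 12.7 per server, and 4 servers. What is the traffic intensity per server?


rho = lambda / (c * mu) = 3.1 / (4 * 12.7) = 0.061

0.061


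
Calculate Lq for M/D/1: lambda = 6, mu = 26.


M/D/1: Lq = rho^2 / (2*(1-rho)) where rho = 6/26; Lq = 0.03

0.03


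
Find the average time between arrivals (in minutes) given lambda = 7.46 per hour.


Mean interarrival time = 60/lambda = 60/7.46 = 8.04 minutes

8.04 minutes


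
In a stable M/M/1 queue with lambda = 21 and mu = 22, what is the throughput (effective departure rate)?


For a stable queue (lambda < mu), throughput = lambda = 21 per hour

21 per hour


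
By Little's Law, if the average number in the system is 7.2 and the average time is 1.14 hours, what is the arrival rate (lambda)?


lambda = L / W = 7.2 / 1.14 = 6.32 per hour

6.32 per hour


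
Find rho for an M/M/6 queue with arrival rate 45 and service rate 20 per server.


rho = lambda/(c*mu) = 45/(6*20) = 0.375

0.375


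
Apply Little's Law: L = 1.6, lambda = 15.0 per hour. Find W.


W = L / lambda = 1.6 / 15.0 = 0.1067 hours

0.1067 hours


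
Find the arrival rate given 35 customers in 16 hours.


lambda = total arrivals / time = 35 / 16 = 2.19 per hour

2.19 per hour


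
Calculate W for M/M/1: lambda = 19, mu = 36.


W = 1/(mu - lambda) = 1/(36 - 19) = 0.0588 hours

0.0588 hours


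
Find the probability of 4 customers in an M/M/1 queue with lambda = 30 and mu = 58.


rho = 30/58; P(n) = (1-rho)*rho^n = (1-30/58)*(30/58)^4 = 0.0346

0.0346


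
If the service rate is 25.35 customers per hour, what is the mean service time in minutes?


Mean service time = 60/mu = 60/25.35 = 2.37 minutes

2.37 minutes


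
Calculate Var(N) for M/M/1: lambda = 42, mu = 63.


rho = 42/63; Var(N) = rho/(1-rho)^2 = 6.0

6.0


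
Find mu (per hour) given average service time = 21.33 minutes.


mu = 60 / avg_service_time = 60 / 21.33 = 2.81 per hour

2.81 per hour


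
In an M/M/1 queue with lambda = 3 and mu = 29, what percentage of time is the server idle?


Idle fraction = (1 - rho) * 100 = (1 - 3/29) * 100 = 89.7%

89.7%


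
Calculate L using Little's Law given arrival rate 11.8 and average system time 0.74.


L = lambda * W = 11.8 * 0.74 = 8.73

8.73


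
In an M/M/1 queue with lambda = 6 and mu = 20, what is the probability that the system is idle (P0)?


P0 = 1 - rho = 1 - 6/20 = 0.7

0.7


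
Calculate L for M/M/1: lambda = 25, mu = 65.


rho = 25/65; L = rho/(1-rho) = 0.63

0.63


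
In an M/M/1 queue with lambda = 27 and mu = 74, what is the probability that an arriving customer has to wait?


P(wait) = rho = lambda/mu = 27/74 = 0.3649

0.3649


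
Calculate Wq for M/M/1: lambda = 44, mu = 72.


rho = 44/72; Wq = rho/(mu - lambda) = 0.0218 hours

0.0218 hours


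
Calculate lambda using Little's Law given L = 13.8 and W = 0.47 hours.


lambda = L / W = 13.8 / 0.47 = 29.36 per hour

29.36 per hour


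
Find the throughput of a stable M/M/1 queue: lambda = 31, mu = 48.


For a stable queue (lambda < mu), throughput = lambda = 31 per hour

31 per hour


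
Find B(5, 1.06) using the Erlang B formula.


B(N,A) = (A^N/N!) / sum(A^k/k!, k=0..N) with N=5, A=1.06 = 0.0039

0.0039


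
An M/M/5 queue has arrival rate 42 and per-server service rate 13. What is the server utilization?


rho = lambda/(c*mu) = 42/(5*13) = 0.6462

0.6462


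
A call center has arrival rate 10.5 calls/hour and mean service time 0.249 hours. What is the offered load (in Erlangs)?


Offered load a = lambda * E[S] = 10.5 * 0.249 = 2.61 Erlangs

2.61 Erlangs


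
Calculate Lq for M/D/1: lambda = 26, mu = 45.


M/D/1: Lq = rho^2 / (2*(1-rho)) where rho = 26/45; Lq = 0.4

0.4


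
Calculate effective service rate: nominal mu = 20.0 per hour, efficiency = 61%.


Effective rate = mu * efficiency = 20.0 * 0.61 = 12.2 per hour

12.2 per hour


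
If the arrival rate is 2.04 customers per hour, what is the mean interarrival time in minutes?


Mean interarrival time = 60/lambda = 60/2.04 = 29.41 minutes

29.41 minutes


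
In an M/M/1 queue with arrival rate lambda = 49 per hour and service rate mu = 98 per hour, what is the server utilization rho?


rho = lambda/mu = 49/98 = 0.5

0.5


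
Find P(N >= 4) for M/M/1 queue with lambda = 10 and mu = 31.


P(N >= 4) = rho^4 = (10/31)^4 = 0.0108

0.0108


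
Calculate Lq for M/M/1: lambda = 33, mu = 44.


rho = 33/44; Lq = rho^2/(1-rho) = 2.25

2.25


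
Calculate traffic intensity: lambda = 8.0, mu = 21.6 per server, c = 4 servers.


rho = lambda / (c * mu) = 8.0 / (4 * 21.6) = 0.0926

0.0926


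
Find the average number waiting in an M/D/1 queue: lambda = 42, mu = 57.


M/D/1: Lq = rho^2 / (2*(1-rho)) where rho = 42/57; Lq = 1.03

1.03


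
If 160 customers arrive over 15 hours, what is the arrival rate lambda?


lambda = total arrivals / time = 160 / 15 = 10.67 per hour

10.67 per hour


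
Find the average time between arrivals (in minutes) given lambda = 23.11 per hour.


Mean interarrival time = 60/lambda = 60/23.11 = 2.6 minutes

2.6 minutes


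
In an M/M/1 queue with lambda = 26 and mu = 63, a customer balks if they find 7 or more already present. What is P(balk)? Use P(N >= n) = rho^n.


P(N >= 7) = rho^7 = (26/63)^7 = 0.002

0.002


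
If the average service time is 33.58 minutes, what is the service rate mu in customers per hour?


mu = 60 / avg_service_time = 60 / 33.58 = 1.79 per hour

1.79 per hour


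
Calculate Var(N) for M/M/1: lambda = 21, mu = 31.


rho = 21/31; Var(N) = rho/(1-rho)^2 = 6.51

6.51


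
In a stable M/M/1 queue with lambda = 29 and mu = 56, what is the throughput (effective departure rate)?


For a stable queue (lambda < mu), throughput = lambda = 29 per hour

29 per hour


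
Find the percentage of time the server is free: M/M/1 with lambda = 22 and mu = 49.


Idle fraction = (1 - rho) * 100 = (1 - 22/49) * 100 = 55.1%

55.1%


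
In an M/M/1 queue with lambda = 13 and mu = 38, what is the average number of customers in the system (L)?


rho = 13/38; L = rho/(1-rho) = 0.52

0.52


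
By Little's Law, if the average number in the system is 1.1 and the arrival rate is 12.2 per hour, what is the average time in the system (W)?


W = L / lambda = 1.1 / 12.2 = 0.0902 hours

0.0902 hours


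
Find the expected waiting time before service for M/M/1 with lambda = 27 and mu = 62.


rho = 27/62; Wq = rho/(mu - lambda) = 0.0124 hours

0.0124 hours


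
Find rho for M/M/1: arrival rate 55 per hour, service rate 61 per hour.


rho = lambda/mu = 55/61 = 0.9016

0.9016


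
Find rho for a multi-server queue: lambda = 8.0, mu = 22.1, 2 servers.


rho = lambda / (c * mu) = 8.0 / (2 * 22.1) = 0.181

0.181


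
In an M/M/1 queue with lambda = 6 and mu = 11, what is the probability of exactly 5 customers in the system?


rho = 6/11; P(n) = (1-rho)*rho^n = (1-6/11)*(6/11)^5 = 0.0219

0.0219


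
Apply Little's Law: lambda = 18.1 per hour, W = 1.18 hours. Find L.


L = lambda * W = 18.1 * 1.18 = 21.36

21.36


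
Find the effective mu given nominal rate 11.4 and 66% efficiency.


Effective rate = mu * efficiency = 11.4 * 0.66 = 7.52 per hour

7.52 per hour


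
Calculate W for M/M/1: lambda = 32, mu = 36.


W = 1/(mu - lambda) = 1/(36 - 32) = 0.25 hours

0.25 hours


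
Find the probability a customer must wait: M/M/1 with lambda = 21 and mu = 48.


P(wait) = rho = lambda/mu = 21/48 = 0.4375

0.4375


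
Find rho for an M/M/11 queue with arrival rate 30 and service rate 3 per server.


rho = lambda/(c*mu) = 30/(11*3) = 0.9091

0.9091


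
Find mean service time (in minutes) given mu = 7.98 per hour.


Mean service time = 60/mu = 60/7.98 = 7.52 minutes

7.52 minutes


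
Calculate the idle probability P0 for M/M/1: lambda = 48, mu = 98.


P0 = 1 - rho = 1 - 48/98 = 0.5102

0.5102


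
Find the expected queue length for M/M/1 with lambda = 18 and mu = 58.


rho = 18/58; Lq = rho^2/(1-rho) = 0.14

0.14


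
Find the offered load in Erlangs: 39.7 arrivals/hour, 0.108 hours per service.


Offered load a = lambda * E[S] = 39.7 * 0.108 = 4.29 Erlangs

4.29 Erlangs


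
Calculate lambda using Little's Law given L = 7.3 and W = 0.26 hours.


lambda = L / W = 7.3 / 0.26 = 28.08 per hour

28.08 per hour


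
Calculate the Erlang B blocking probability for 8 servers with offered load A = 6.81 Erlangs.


B(N,A) = (A^N/N!) / sum(A^k/k!, k=0..N) with N=8, A=6.81 = 0.1679

0.1679


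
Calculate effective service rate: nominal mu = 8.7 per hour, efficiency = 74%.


Effective rate = mu * efficiency = 8.7 * 0.74 = 6.44 per hour

6.44 per hour


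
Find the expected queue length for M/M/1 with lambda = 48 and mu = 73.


rho = 48/73; Lq = rho^2/(1-rho) = 1.26

1.26


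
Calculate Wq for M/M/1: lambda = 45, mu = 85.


rho = 45/85; Wq = rho/(mu - lambda) = 0.0132 hours

0.0132 hours


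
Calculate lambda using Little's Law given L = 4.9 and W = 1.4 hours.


lambda = L / W = 4.9 / 1.4 = 3.5 per hour

3.5 per hour


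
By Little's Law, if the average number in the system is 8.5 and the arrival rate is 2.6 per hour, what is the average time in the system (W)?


W = L / lambda = 8.5 / 2.6 = 3.2692 hours

3.2692 hours


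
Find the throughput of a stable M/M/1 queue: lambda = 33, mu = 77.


For a stable queue (lambda < mu), throughput = lambda = 33 per hour

33 per hour


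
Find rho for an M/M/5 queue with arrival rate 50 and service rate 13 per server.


rho = lambda/(c*mu) = 50/(5*13) = 0.7692

0.7692


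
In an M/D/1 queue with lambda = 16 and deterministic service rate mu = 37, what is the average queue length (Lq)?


M/D/1: Lq = rho^2 / (2*(1-rho)) where rho = 16/37; Lq = 0.16

0.16


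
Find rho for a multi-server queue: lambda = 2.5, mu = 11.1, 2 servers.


rho = lambda / (c * mu) = 2.5 / (2 * 11.1) = 0.1126

0.1126


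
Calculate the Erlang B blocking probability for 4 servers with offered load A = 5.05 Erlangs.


B(N,A) = (A^N/N!) / sum(A^k/k!, k=0..N) with N=4, A=5.05 = 0.4023

0.4023


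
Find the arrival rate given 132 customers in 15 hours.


lambda = total arrivals / time = 132 / 15 = 8.8 per hour

8.8 per hour


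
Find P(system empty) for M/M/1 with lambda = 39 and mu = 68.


P0 = 1 - rho = 1 - 39/68 = 0.4265

0.4265


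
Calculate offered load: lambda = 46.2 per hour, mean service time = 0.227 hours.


Offered load a = lambda * E[S] = 46.2 * 0.227 = 10.49 Erlangs

10.49 Erlangs


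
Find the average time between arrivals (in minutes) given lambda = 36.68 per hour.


Mean interarrival time = 60/lambda = 60/36.68 = 1.64 minutes

1.64 minutes


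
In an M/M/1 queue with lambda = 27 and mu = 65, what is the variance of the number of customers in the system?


rho = 27/65; Var(N) = rho/(1-rho)^2 = 1.22

1.22


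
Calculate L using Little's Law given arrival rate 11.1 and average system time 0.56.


L = lambda * W = 11.1 * 0.56 = 6.22

6.22


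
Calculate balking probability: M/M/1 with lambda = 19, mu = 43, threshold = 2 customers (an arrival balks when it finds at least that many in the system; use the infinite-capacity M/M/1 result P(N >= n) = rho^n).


P(N >= 2) = rho^2 = (19/43)^2 = 0.1952

0.1952


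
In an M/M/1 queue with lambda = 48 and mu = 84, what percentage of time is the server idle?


Idle fraction = (1 - rho) * 100 = (1 - 48/84) * 100 = 42.9%

42.9%


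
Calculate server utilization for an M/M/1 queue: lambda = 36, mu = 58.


rho = lambda/mu = 36/58 = 0.6207

0.6207


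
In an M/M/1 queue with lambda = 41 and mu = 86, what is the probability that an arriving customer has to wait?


P(wait) = rho = lambda/mu = 41/86 = 0.4767

0.4767


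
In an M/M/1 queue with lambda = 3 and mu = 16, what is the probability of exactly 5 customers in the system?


rho = 3/16; P(n) = (1-rho)*rho^n = (1-3/16)*(3/16)^5 = 0.0002

0.0002


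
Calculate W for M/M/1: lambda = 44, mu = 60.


W = 1/(mu - lambda) = 1/(60 - 44) = 0.0625 hours

0.0625 hours


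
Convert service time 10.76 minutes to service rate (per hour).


mu = 60 / avg_service_time = 60 / 10.76 = 5.58 per hour

5.58 per hour


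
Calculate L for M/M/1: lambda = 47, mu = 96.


rho = 47/96; L = rho/(1-rho) = 0.96

0.96


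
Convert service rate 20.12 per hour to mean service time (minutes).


Mean service time = 60/mu = 60/20.12 = 2.98 minutes

2.98 minutes


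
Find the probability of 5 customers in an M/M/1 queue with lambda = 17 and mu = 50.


rho = 17/50; P(n) = (1-rho)*rho^n = (1-17/50)*(17/50)^5 = 0.003

0.003


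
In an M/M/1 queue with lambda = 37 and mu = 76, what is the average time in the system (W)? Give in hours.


W = 1/(mu - lambda) = 1/(76 - 37) = 0.0256 hours

0.0256 hours


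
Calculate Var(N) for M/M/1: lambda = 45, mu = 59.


rho = 45/59; Var(N) = rho/(1-rho)^2 = 13.55

13.55


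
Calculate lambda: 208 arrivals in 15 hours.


lambda = total arrivals / time = 208 / 15 = 13.87 per hour

13.87 per hour


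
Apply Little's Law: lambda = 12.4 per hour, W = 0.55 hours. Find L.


L = lambda * W = 12.4 * 0.55 = 6.82

6.82


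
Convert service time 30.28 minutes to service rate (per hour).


mu = 60 / avg_service_time = 60 / 30.28 = 1.98 per hour

1.98 per hour


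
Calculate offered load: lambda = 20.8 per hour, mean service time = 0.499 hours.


Offered load a = lambda * E[S] = 20.8 * 0.499 = 10.38 Erlangs

10.38 Erlangs


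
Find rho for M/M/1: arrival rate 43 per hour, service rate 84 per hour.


rho = lambda/mu = 43/84 = 0.5119

0.5119


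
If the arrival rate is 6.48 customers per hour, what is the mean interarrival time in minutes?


Mean interarrival time = 60/lambda = 60/6.48 = 9.26 minutes

9.26 minutes


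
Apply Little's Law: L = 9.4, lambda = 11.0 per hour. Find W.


W = L / lambda = 9.4 / 11.0 = 0.8545 hours

0.8545 hours


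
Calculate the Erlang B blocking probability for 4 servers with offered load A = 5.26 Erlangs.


B(N,A) = (A^N/N!) / sum(A^k/k!, k=0..N) with N=4, A=5.26 = 0.4183

0.4183


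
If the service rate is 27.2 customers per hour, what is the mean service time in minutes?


Mean service time = 60/mu = 60/27.2 = 2.21 minutes

2.21 minutes


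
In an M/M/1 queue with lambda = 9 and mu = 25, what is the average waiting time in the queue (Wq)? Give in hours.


rho = 9/25; Wq = rho/(mu - lambda) = 0.0225 hours

0.0225 hours


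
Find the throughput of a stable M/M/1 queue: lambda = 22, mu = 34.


For a stable queue (lambda < mu), throughput = lambda = 22 per hour

22 per hour


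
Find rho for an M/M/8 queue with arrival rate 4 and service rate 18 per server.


rho = lambda/(c*mu) = 4/(8*18) = 0.0278

0.0278


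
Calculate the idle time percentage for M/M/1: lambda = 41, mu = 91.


Idle fraction = (1 - rho) * 100 = (1 - 41/91) * 100 = 54.9%

54.9%


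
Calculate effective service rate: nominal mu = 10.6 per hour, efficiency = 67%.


Effective rate = mu * efficiency = 10.6 * 0.67 = 7.1 per hour

7.1 per hour


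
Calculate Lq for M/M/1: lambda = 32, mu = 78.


rho = 32/78; Lq = rho^2/(1-rho) = 0.29

0.29


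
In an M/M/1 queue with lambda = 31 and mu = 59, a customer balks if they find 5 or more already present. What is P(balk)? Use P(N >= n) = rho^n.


P(N >= 5) = rho^5 = (31/59)^5 = 0.04

0.04


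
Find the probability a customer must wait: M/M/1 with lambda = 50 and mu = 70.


P(wait) = rho = lambda/mu = 50/70 = 0.7143

0.7143


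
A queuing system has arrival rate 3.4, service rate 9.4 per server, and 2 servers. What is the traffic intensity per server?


rho = lambda / (c * mu) = 3.4 / (2 * 9.4) = 0.1809

0.1809


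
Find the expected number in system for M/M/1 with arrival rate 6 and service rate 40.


rho = 6/40; L = rho/(1-rho) = 0.18

0.18


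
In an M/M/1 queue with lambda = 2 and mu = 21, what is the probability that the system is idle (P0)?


P0 = 1 - rho = 1 - 2/21 = 0.9048

0.9048


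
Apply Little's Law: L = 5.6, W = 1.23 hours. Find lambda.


lambda = L / W = 5.6 / 1.23 = 4.55 per hour

4.55 per hour


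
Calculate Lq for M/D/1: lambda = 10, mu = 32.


M/D/1: Lq = rho^2 / (2*(1-rho)) where rho = 10/32; Lq = 0.07

0.07


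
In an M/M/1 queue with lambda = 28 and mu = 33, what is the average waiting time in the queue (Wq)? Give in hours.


rho = 28/33; Wq = rho/(mu - lambda) = 0.1697 hours

0.1697 hours


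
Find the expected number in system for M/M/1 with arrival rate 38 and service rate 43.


rho = 38/43; L = rho/(1-rho) = 7.6

7.6


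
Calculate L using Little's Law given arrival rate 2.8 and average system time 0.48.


L = lambda * W = 2.8 * 0.48 = 1.34

1.34


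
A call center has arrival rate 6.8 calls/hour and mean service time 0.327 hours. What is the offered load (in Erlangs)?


Offered load a = lambda * E[S] = 6.8 * 0.327 = 2.22 Erlangs

2.22 Erlangs


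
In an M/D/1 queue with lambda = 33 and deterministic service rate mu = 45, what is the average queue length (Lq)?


M/D/1: Lq = rho^2 / (2*(1-rho)) where rho = 33/45; Lq = 1.01

1.01


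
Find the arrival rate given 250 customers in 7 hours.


lambda = total arrivals / time = 250 / 7 = 35.71 per hour

35.71 per hour


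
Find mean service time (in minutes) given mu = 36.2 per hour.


Mean service time = 60/mu = 60/36.2 = 1.66 minutes

1.66 minutes


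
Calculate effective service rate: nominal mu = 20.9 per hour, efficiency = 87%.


Effective rate = mu * efficiency = 20.9 * 0.87 = 18.18 per hour

18.18 per hour


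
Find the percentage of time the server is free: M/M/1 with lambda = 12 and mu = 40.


Idle fraction = (1 - rho) * 100 = (1 - 12/40) * 100 = 70.0%

70.0%


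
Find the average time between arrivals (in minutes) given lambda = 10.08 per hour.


Mean interarrival time = 60/lambda = 60/10.08 = 5.95 minutes

5.95 minutes


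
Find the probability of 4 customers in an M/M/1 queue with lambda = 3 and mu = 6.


rho = 3/6; P(n) = (1-rho)*rho^n = (1-3/6)*(3/6)^4 = 0.0313

0.0313


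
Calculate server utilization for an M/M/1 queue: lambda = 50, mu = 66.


rho = lambda/mu = 50/66 = 0.7576

0.7576


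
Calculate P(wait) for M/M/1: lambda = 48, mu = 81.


P(wait) = rho = lambda/mu = 48/81 = 0.5926

0.5926


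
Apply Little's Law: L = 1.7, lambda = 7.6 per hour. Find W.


W = L / lambda = 1.7 / 7.6 = 0.2237 hours

0.2237 hours


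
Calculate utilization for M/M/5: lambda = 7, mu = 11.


rho = lambda/(c*mu) = 7/(5*11) = 0.1273

0.1273


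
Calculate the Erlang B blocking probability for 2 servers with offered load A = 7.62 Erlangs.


B(N,A) = (A^N/N!) / sum(A^k/k!, k=0..N) with N=2, A=7.62 = 0.7711

0.7711


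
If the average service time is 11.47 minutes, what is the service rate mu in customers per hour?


mu = 60 / avg_service_time = 60 / 11.47 = 5.23 per hour

5.23 per hour


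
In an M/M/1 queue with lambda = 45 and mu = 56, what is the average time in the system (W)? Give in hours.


W = 1/(mu - lambda) = 1/(56 - 45) = 0.0909 hours

0.0909 hours


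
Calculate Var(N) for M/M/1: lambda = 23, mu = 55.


rho = 23/55; Var(N) = rho/(1-rho)^2 = 1.24

1.24


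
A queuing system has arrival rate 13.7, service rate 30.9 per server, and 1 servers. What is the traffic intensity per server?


rho = lambda / (c * mu) = 13.7 / (1 * 30.9) = 0.4434

0.4434


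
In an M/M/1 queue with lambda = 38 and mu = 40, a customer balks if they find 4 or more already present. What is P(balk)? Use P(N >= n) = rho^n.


P(N >= 4) = rho^4 = (38/40)^4 = 0.8145

0.8145


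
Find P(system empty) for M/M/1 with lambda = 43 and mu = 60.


P0 = 1 - rho = 1 - 43/60 = 0.2833

0.2833


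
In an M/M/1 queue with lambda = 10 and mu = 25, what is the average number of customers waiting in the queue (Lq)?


rho = 10/25; Lq = rho^2/(1-rho) = 0.27

0.27


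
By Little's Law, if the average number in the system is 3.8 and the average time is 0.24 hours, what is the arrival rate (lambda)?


lambda = L / W = 3.8 / 0.24 = 15.83 per hour

15.83 per hour


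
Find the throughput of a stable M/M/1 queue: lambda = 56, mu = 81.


For a stable queue (lambda < mu), throughput = lambda = 56 per hour

56 per hour


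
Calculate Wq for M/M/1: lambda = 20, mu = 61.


rho = 20/61; Wq = rho/(mu - lambda) = 0.008 hours

0.008 hours


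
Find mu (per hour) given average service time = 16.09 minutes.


mu = 60 / avg_service_time = 60 / 16.09 = 3.73 per hour

3.73 per hour


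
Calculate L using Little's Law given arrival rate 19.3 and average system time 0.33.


L = lambda * W = 19.3 * 0.33 = 6.37

6.37


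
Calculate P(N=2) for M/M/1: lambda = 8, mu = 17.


rho = 8/17; P(n) = (1-rho)*rho^n = (1-8/17)*(8/17)^2 = 0.1172

0.1172


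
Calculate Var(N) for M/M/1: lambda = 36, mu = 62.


rho = 36/62; Var(N) = rho/(1-rho)^2 = 3.3

3.3


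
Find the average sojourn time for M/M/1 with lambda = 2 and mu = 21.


W = 1/(mu - lambda) = 1/(21 - 2) = 0.0526 hours

0.0526 hours


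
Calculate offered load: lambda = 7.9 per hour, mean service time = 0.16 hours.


Offered load a = lambda * E[S] = 7.9 * 0.16 = 1.26 Erlangs

1.26 Erlangs


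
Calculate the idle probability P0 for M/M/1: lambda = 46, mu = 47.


P0 = 1 - rho = 1 - 46/47 = 0.0213

0.0213


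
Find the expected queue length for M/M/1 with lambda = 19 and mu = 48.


rho = 19/48; Lq = rho^2/(1-rho) = 0.26

0.26


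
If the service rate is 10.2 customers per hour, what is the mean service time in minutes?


Mean service time = 60/mu = 60/10.2 = 5.88 minutes

5.88 minutes


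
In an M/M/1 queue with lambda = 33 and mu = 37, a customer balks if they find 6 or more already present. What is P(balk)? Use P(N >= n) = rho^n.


P(N >= 6) = rho^6 = (33/37)^6 = 0.5034

0.5034


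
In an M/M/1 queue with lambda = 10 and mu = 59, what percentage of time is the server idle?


Idle fraction = (1 - rho) * 100 = (1 - 10/59) * 100 = 83.1%

83.1%


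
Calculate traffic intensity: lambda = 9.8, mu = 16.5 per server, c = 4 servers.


rho = lambda / (c * mu) = 9.8 / (4 * 16.5) = 0.1485

0.1485


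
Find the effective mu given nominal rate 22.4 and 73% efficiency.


Effective rate = mu * efficiency = 22.4 * 0.73 = 16.35 per hour

16.35 per hour


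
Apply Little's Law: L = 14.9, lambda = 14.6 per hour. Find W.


W = L / lambda = 14.9 / 14.6 = 1.0205 hours

1.0205 hours


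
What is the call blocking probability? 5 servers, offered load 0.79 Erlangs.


B(N,A) = (A^N/N!) / sum(A^k/k!, k=0..N) with N=5, A=0.79 = 0.0012

0.0012


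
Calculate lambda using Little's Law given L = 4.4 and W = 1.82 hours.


lambda = L / W = 4.4 / 1.82 = 2.42 per hour

2.42 per hour


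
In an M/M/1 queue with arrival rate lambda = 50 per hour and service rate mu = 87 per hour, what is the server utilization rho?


rho = lambda/mu = 50/87 = 0.5747

0.5747


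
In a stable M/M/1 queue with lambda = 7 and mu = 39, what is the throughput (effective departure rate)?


For a stable queue (lambda < mu), throughput = lambda = 7 per hour

7 per hour


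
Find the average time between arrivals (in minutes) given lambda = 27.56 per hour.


Mean interarrival time = 60/lambda = 60/27.56 = 2.18 minutes

2.18 minutes


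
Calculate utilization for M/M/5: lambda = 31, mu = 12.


rho = lambda/(c*mu) = 31/(5*12) = 0.5167

0.5167


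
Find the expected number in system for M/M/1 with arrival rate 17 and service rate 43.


rho = 17/43; L = rho/(1-rho) = 0.65

0.65


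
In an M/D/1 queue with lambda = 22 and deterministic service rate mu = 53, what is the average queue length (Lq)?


M/D/1: Lq = rho^2 / (2*(1-rho)) where rho = 22/53; Lq = 0.15

0.15


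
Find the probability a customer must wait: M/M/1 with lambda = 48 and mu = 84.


P(wait) = rho = lambda/mu = 48/84 = 0.5714

0.5714


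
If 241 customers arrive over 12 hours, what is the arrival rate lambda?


lambda = total arrivals / time = 241 / 12 = 20.08 per hour

20.08 per hour


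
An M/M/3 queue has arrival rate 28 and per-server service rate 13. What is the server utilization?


rho = lambda/(c*mu) = 28/(3*13) = 0.7179

0.7179


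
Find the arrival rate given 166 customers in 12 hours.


lambda = total arrivals / time = 166 / 12 = 13.83 per hour

13.83 per hour


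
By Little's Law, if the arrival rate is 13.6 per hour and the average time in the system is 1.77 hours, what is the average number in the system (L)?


L = lambda * W = 13.6 * 1.77 = 24.07

24.07


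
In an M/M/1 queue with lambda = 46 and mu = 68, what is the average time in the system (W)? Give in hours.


W = 1/(mu - lambda) = 1/(68 - 46) = 0.0455 hours

0.0455 hours


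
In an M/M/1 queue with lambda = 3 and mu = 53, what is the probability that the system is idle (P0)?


P0 = 1 - rho = 1 - 3/53 = 0.9434

0.9434


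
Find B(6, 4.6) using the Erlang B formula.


B(N,A) = (A^N/N!) / sum(A^k/k!, k=0..N) with N=6, A=4.6 = 0.1617

0.1617


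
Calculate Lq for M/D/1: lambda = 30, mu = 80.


M/D/1: Lq = rho^2 / (2*(1-rho)) where rho = 30/80; Lq = 0.11

0.11


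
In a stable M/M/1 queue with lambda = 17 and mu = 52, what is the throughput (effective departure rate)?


For a stable queue (lambda < mu), throughput = lambda = 17 per hour

17 per hour


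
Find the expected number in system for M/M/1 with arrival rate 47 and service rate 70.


rho = 47/70; L = rho/(1-rho) = 2.04

2.04


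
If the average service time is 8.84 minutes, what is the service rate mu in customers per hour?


mu = 60 / avg_service_time = 60 / 8.84 = 6.79 per hour

6.79 per hour


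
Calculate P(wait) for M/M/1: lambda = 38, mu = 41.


P(wait) = rho = lambda/mu = 38/41 = 0.9268

0.9268


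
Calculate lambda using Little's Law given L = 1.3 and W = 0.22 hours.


lambda = L / W = 1.3 / 0.22 = 5.91 per hour

5.91 per hour


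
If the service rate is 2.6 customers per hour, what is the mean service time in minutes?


Mean service time = 60/mu = 60/2.6 = 23.08 minutes

23.08 minutes


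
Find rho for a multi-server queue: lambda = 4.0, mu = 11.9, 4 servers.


rho = lambda / (c * mu) = 4.0 / (4 * 11.9) = 0.084

0.084


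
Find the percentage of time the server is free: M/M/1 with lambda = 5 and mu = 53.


Idle fraction = (1 - rho) * 100 = (1 - 5/53) * 100 = 90.6%

90.6%


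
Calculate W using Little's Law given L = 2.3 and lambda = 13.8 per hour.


W = L / lambda = 2.3 / 13.8 = 0.1667 hours

0.1667 hours


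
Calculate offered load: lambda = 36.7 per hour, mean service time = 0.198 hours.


Offered load a = lambda * E[S] = 36.7 * 0.198 = 7.27 Erlangs

7.27 Erlangs


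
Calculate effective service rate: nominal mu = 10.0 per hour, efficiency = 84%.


Effective rate = mu * efficiency = 10.0 * 0.84 = 8.4 per hour

8.4 per hour


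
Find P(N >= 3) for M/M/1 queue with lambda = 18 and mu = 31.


P(N >= 3) = rho^3 = (18/31)^3 = 0.1958

0.1958


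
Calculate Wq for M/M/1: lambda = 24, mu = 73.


rho = 24/73; Wq = rho/(mu - lambda) = 0.0067 hours

0.0067 hours


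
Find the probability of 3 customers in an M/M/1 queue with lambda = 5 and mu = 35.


rho = 5/35; P(n) = (1-rho)*rho^n = (1-5/35)*(5/35)^3 = 0.0025

0.0025


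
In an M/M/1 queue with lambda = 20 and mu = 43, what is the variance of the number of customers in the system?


rho = 20/43; Var(N) = rho/(1-rho)^2 = 1.63

1.63


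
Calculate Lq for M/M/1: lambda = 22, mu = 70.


rho = 22/70; Lq = rho^2/(1-rho) = 0.14

0.14


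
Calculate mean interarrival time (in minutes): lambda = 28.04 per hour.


Mean interarrival time = 60/lambda = 60/28.04 = 2.14 minutes

2.14 minutes


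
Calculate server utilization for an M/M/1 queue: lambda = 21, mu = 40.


rho = lambda/mu = 21/40 = 0.525

0.525


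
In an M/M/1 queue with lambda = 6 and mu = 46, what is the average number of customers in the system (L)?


rho = 6/46; L = rho/(1-rho) = 0.15

0.15


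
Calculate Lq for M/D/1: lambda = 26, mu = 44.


M/D/1: Lq = rho^2 / (2*(1-rho)) where rho = 26/44; Lq = 0.43

0.43


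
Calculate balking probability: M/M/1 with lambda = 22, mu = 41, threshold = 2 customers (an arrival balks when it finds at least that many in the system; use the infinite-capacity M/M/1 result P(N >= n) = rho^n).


P(N >= 2) = rho^2 = (22/41)^2 = 0.2879

0.2879


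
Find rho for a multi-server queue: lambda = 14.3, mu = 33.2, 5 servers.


rho = lambda / (c * mu) = 14.3 / (5 * 33.2) = 0.0861

0.0861


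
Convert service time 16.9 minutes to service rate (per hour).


mu = 60 / avg_service_time = 60 / 16.9 = 3.55 per hour

3.55 per hour


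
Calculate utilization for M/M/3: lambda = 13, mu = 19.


rho = lambda/(c*mu) = 13/(3*19) = 0.2281

0.2281


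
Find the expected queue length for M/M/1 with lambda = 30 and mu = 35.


rho = 30/35; Lq = rho^2/(1-rho) = 5.14

5.14


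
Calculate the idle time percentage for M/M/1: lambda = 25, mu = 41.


Idle fraction = (1 - rho) * 100 = (1 - 25/41) * 100 = 39.0%

39.0%


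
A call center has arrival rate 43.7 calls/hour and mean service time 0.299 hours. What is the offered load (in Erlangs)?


Offered load a = lambda * E[S] = 43.7 * 0.299 = 13.07 Erlangs

13.07 Erlangs


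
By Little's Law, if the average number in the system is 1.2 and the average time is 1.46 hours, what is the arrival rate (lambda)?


lambda = L / W = 1.2 / 1.46 = 0.82 per hour

0.82 per hour


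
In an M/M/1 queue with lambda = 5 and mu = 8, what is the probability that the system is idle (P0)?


P0 = 1 - rho = 1 - 5/8 = 0.375

0.375


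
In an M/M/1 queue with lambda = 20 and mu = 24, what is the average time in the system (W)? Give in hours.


W = 1/(mu - lambda) = 1/(24 - 20) = 0.25 hours

0.25 hours


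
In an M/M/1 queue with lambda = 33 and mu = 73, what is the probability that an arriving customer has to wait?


P(wait) = rho = lambda/mu = 33/73 = 0.4521

0.4521


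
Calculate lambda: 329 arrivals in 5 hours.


lambda = total arrivals / time = 329 / 5 = 65.8 per hour

65.8 per hour


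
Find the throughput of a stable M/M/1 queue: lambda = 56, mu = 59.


For a stable queue (lambda < mu), throughput = lambda = 56 per hour

56 per hour


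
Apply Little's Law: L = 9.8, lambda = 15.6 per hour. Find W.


W = L / lambda = 9.8 / 15.6 = 0.6282 hours

0.6282 hours


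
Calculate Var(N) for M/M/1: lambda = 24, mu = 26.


rho = 24/26; Var(N) = rho/(1-rho)^2 = 156.0

156.0


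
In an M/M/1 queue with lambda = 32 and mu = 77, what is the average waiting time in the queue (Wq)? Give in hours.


rho = 32/77; Wq = rho/(mu - lambda) = 0.0092 hours

0.0092 hours


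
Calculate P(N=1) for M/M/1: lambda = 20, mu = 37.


rho = 20/37; P(n) = (1-rho)*rho^n = (1-20/37)*(20/37)^1 = 0.2484

0.2484


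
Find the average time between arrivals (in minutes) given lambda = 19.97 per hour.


Mean interarrival time = 60/lambda = 60/19.97 = 3.0 minutes

3.0 minutes


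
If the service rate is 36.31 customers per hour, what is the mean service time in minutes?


Mean service time = 60/mu = 60/36.31 = 1.65 minutes

1.65 minutes


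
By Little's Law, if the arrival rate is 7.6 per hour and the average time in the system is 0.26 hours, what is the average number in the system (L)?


L = lambda * W = 7.6 * 0.26 = 1.98

1.98


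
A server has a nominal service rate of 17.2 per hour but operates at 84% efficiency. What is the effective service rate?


Effective rate = mu * efficiency = 17.2 * 0.84 = 14.45 per hour

14.45 per hour


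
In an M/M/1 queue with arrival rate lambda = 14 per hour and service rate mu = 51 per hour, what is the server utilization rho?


rho = lambda/mu = 14/51 = 0.2745

0.2745


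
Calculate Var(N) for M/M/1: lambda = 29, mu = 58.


rho = 29/58; Var(N) = rho/(1-rho)^2 = 2.0

2.0


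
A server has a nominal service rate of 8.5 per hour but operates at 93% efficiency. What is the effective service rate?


Effective rate = mu * efficiency = 8.5 * 0.93 = 7.91 per hour

7.91 per hour


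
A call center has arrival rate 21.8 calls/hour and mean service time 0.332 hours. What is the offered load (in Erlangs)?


Offered load a = lambda * E[S] = 21.8 * 0.332 = 7.24 Erlangs

7.24 Erlangs


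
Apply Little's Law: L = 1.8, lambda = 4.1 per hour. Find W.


W = L / lambda = 1.8 / 4.1 = 0.439 hours

0.439 hours


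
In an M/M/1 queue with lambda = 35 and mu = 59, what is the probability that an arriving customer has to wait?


P(wait) = rho = lambda/mu = 35/59 = 0.5932

0.5932


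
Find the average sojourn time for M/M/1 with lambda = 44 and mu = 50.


W = 1/(mu - lambda) = 1/(50 - 44) = 0.1667 hours

0.1667 hours


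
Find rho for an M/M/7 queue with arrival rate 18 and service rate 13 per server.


rho = lambda/(c*mu) = 18/(7*13) = 0.1978

0.1978


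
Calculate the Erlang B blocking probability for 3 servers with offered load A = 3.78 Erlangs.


B(N,A) = (A^N/N!) / sum(A^k/k!, k=0..N) with N=3, A=3.78 = 0.4302

0.4302


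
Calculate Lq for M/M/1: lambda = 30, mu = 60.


rho = 30/60; Lq = rho^2/(1-rho) = 0.5

0.5


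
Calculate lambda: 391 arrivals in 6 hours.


lambda = total arrivals / time = 391 / 6 = 65.17 per hour

65.17 per hour


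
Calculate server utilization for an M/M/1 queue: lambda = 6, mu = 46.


rho = lambda/mu = 6/46 = 0.1304

0.1304


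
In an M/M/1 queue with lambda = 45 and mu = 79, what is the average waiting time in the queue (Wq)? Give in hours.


rho = 45/79; Wq = rho/(mu - lambda) = 0.0168 hours

0.0168 hours


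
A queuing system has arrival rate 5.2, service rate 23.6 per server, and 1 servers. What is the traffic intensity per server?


rho = lambda / (c * mu) = 5.2 / (1 * 23.6) = 0.2203

0.2203


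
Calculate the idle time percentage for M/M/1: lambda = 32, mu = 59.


Idle fraction = (1 - rho) * 100 = (1 - 32/59) * 100 = 45.8%

45.8%


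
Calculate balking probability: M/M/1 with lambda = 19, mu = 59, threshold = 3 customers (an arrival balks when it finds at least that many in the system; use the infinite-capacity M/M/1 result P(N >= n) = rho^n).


P(N >= 3) = rho^3 = (19/59)^3 = 0.0334

0.0334


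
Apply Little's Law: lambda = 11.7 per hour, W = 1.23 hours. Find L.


L = lambda * W = 11.7 * 1.23 = 14.39

14.39


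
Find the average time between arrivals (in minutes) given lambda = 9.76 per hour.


Mean interarrival time = 60/lambda = 60/9.76 = 6.15 minutes

6.15 minutes


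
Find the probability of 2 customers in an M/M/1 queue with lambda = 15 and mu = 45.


rho = 15/45; P(n) = (1-rho)*rho^n = (1-15/45)*(15/45)^2 = 0.0741

0.0741


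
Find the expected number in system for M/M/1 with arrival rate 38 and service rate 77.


rho = 38/77; L = rho/(1-rho) = 0.97

0.97


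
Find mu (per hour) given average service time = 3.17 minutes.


mu = 60 / avg_service_time = 60 / 3.17 = 18.93 per hour

18.93 per hour


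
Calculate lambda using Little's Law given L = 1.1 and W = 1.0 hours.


lambda = L / W = 1.1 / 1.0 = 1.1 per hour

1.1 per hour


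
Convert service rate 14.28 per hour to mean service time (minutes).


Mean service time = 60/mu = 60/14.28 = 4.2 minutes

4.2 minutes


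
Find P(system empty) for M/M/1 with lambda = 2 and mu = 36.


P0 = 1 - rho = 1 - 2/36 = 0.9444

0.9444


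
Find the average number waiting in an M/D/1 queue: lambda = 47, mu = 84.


M/D/1: Lq = rho^2 / (2*(1-rho)) where rho = 47/84; Lq = 0.36

0.36


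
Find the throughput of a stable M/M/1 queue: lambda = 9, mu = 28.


For a stable queue (lambda < mu), throughput = lambda = 9 per hour

9 per hour


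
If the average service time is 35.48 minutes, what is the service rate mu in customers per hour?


mu = 60 / avg_service_time = 60 / 35.48 = 1.69 per hour

1.69 per hour


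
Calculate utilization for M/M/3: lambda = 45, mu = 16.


rho = lambda/(c*mu) = 45/(3*16) = 0.9375

0.9375


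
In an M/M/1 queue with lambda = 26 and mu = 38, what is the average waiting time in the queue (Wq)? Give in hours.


rho = 26/38; Wq = rho/(mu - lambda) = 0.057 hours

0.057 hours


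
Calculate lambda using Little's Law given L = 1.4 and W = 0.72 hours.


lambda = L / W = 1.4 / 0.72 = 1.94 per hour

1.94 per hour


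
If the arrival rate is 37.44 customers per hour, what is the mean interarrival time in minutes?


Mean interarrival time = 60/lambda = 60/37.44 = 1.6 minutes

1.6 minutes


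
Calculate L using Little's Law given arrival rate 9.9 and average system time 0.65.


L = lambda * W = 9.9 * 0.65 = 6.44

6.44
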